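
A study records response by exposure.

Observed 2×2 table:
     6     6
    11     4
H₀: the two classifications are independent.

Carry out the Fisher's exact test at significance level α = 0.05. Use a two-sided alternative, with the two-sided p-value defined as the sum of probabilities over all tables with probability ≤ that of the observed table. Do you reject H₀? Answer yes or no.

reject H₀: no

Margins: r₁=12, r₂=15, c₁=17, c₂=10, n=27
p_obs = C(12,6)·C(15,11)/C(27,17); sum pmf over tables with pmf ≤ p_obs
p-value (two-sided) = 0.25660
At α=0.05: p ≥ α → fail to reject H₀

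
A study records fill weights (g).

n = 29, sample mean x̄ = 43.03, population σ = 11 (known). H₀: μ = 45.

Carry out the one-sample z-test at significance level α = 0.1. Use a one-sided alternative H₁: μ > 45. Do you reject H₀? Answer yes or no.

SE = σ/√n = 11/√29 = 2.0426
z = (x̄−μ₀)/SE = (43.03−45)/2.0426 = -0.9644
p-value (one-sided, H₁ greater) = 0.83259
At α=0.1: p ≥ α → fail to reject H₀

reject H₀: no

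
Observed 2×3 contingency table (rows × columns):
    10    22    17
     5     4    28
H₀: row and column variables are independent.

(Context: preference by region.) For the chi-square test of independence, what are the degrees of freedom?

df = (r−1)(c−1) = (2−1)·(3−1) = 2

degrees of freedom = 2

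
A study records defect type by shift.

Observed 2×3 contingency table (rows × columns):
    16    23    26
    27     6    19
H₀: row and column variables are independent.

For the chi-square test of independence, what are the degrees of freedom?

df = (r−1)(c−1) = (2−1)·(3−1) = 2

degrees of freedom = 2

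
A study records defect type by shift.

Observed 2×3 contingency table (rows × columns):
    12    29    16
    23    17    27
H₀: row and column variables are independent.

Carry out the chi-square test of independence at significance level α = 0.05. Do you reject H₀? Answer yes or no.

reject H₀: yes

Row totals [57, 67], col totals [35, 46, 43], n=124
χ² = (12−16.09)²/16.09 + (29−21.15)²/21.15 + (16−19.77)²/19.77 + (23−18.91)²/18.91 + (17−24.85)²/24.85 + (27−23.23)²/23.23 = 8.6513
df = 2
p-value (upper-tail) = 0.01322
At α=0.05: p < α → reject H₀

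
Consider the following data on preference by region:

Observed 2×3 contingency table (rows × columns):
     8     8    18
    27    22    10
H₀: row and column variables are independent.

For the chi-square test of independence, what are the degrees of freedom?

degrees of freedom = 2

df = (r−1)(c−1) = (2−1)·(3−1) = 2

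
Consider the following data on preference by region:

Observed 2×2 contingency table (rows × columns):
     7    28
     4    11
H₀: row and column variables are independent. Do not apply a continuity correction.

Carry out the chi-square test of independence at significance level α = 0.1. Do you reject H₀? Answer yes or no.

Row totals [35, 15], col totals [11, 39], n=50
χ² = (7−7.70)²/7.70 + (28−27.30)²/27.30 + (4−3.30)²/3.30 + (11−11.70)²/11.70 = 0.2720
df = 1
p-value (upper-tail) = 0.60203
At α=0.1: p ≥ α → fail to reject H₀

reject H₀: no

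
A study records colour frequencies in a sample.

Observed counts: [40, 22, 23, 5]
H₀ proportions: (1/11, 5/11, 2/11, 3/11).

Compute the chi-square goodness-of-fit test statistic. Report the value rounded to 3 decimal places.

test statistic = 150.733

n = 90; E_i = n·p_i = [8.18, 40.91, 16.36, 24.55]
χ² = (40−8.18)²/8.18 + (22−40.91)²/40.91 + (23−16.36)²/16.36 + (5−24.55)²/24.55 = 150.7330
df = 3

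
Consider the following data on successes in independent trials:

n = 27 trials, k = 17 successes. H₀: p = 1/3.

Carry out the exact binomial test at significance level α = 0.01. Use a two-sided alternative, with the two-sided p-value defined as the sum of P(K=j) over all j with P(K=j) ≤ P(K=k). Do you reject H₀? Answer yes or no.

reject H₀: yes

Exact binomial: n=27, k=17, p₀=1/3=0.3333
P(X=j) = C(n,j)·p₀^j·(1−p₀)^(n−j); p = Σ P(X=j) over j with P(X=j) ≤ P(X=17)
p-value (two-sided) = 0.00180
At α=0.01: p < α → reject H₀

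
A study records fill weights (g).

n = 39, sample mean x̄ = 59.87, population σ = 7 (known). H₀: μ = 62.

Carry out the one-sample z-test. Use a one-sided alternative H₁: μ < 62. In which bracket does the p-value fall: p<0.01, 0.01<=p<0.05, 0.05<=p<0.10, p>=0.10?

SE = σ/√n = 7/√39 = 1.1209
z = (x̄−μ₀)/SE = (59.87−62)/1.1209 = -1.9003
p-value (one-sided, H₁ less) = 0.02870
→ bracket: 0.01<=p<0.05

p-value bracket: 0.01<=p<0.05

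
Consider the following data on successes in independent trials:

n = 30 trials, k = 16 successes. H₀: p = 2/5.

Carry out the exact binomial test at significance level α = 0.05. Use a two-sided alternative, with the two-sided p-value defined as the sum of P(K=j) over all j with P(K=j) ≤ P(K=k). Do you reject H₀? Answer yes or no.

Exact binomial: n=30, k=16, p₀=2/5=0.4000
P(X=j) = C(n,j)·p₀^j·(1−p₀)^(n−j); p = Σ P(X=j) over j with P(X=j) ≤ P(X=16)
p-value (two-sided) = 0.14058
At α=0.05: p ≥ α → fail to reject H₀

reject H₀: no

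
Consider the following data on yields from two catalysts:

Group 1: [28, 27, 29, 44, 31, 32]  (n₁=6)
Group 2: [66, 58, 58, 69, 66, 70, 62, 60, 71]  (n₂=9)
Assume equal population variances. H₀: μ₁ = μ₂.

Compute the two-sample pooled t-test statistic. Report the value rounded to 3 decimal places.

x̄₁=31.833, s₁=6.242, n₁=6
x̄₂=64.444, s₂=5.102, n₂=9
s_p² = [5·6.242² + 8·5.102²]/13 = 31.0043
SE = √(s_p²·(1/6+1/9)) = 2.9347
t = (31.833−64.444)/2.9347 = -11.1124
df = 13

test statistic = -11.112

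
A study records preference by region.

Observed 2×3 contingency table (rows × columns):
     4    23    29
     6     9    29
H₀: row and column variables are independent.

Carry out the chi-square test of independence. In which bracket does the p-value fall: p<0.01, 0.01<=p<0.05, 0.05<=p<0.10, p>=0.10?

Row totals [56, 44], col totals [10, 32, 58], n=100
χ² = (4−5.60)²/5.60 + (23−17.92)²/17.92 + (29−32.48)²/32.48 + (6−4.40)²/4.40 + (9−14.08)²/14.08 + (29−25.52)²/25.52 = 5.1593
df = 2
p-value (upper-tail) = 0.07580
→ bracket: 0.05<=p<0.10

p-value bracket: 0.05<=p<0.10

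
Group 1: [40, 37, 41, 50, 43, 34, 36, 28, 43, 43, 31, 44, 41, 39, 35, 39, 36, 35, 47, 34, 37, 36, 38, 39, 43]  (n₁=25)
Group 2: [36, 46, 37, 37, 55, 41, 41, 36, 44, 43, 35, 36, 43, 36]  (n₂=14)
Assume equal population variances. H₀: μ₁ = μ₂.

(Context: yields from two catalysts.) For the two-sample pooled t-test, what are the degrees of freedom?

degrees of freedom = 37

df = n₁ + n₂ − 2 = 25 + 14 − 2 = 37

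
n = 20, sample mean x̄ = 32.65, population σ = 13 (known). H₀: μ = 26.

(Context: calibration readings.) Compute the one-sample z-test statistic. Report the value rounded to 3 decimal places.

test statistic = 2.288

SE = σ/√n = 13/√20 = 2.9069
z = (x̄−μ₀)/SE = (32.65−26)/2.9069 = 2.2877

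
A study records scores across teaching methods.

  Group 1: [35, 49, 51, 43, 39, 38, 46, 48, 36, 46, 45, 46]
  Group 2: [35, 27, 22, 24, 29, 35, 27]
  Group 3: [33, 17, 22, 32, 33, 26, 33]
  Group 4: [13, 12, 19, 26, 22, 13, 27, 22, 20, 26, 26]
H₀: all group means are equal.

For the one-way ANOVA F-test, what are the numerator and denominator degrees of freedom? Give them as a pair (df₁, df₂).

degrees of freedom = [3, 33]

k = 4 groups, N = 37 total
df = (k−1, N−k) = (4−1, 37−4) = (3, 33)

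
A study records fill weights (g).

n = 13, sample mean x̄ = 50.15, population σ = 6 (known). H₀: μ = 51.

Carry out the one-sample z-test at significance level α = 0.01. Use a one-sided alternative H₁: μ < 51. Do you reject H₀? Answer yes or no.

reject H₀: no

SE = σ/√n = 6/√13 = 1.6641
z = (x̄−μ₀)/SE = (50.15−51)/1.6641 = -0.5108
p-value (one-sided, H₁ less) = 0.30475
At α=0.01: p ≥ α → fail to reject H₀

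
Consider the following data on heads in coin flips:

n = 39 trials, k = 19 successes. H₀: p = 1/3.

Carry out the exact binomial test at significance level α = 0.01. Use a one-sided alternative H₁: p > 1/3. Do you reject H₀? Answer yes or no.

Exact binomial: n=39, k=19, p₀=1/3=0.3333
P(X≥19) from Σ C(n,i)·p₀^i·(1−p₀)^(n−i)
p-value (one-sided, H₁ greater) = 0.03333
At α=0.01: p ≥ α → fail to reject H₀

reject H₀: no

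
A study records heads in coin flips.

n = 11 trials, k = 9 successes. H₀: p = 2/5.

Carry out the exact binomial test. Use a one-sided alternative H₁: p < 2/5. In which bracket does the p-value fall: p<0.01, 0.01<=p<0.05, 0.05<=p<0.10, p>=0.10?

p-value bracket: p>=0.10

Exact binomial: n=11, k=9, p₀=2/5=0.4000
P(X≤9) from Σ C(n,i)·p₀^i·(1−p₀)^(n−i)
p-value (one-sided, H₁ less) = 0.99927
→ bracket: p>=0.10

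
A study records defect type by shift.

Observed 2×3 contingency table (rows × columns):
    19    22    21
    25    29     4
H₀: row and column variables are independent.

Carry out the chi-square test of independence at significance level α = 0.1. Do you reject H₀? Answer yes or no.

Row totals [62, 58], col totals [44, 51, 25], n=120
χ² = (19−22.73)²/22.73 + (22−26.35)²/26.35 + (21−12.92)²/12.92 + (25−21.27)²/21.27 + (29−24.65)²/24.65 + (4−12.08)²/12.08 = 13.2203
df = 2
p-value (upper-tail) = 0.00135
At α=0.1: p < α → reject H₀

reject H₀: yes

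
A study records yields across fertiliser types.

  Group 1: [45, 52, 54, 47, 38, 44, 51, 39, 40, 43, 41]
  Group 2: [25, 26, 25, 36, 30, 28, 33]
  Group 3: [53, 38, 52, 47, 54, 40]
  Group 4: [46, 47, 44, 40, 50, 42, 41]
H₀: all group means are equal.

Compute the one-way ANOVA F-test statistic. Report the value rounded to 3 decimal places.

Group means [44.91, 29.00, 47.33, 44.29], grand mean 41.645
SSB = Σnᵢ(x̄ᵢ−x̄)² = 1479.426; SSW = ΣΣ(x−x̄ᵢ)² = 725.671
MSB = 1479.426/3 = 493.1419; MSW = 725.671/27 = 26.8767
F = MSB/MSW = 18.3483
df = (3, 27)

test statistic = 18.348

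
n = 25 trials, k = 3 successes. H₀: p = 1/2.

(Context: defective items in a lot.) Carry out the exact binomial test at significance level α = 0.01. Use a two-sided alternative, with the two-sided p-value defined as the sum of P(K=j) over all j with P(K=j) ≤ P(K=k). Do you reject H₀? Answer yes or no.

reject H₀: yes

Exact binomial: n=25, k=3, p₀=1/2=0.5000
P(X=j) = C(n,j)·p₀^j·(1−p₀)^(n−j); p = Σ P(X=j) over j with P(X=j) ≤ P(X=3)
p-value (two-sided) = 0.00016
At α=0.01: p < α → reject H₀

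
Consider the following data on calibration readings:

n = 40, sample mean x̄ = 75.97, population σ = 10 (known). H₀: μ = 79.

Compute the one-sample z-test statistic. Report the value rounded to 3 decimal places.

SE = σ/√n = 10/√40 = 1.5811
z = (x̄−μ₀)/SE = (75.97−79)/1.5811 = -1.9163

test statistic = -1.916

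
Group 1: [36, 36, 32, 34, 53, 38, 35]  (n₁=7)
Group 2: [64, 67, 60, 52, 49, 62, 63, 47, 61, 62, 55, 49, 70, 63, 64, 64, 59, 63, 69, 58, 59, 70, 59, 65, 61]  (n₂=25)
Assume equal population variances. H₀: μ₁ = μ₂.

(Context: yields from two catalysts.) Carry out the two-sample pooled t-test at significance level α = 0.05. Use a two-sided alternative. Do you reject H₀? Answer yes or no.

x̄₁=37.714, s₁=6.993, n₁=7
x̄₂=60.600, s₂=6.252, n₂=25
s_p² = [6·6.993² + 24·6.252²]/30 = 41.0476
SE = √(s_p²·(1/7+1/25)) = 2.7397
t = (37.714−60.600)/2.7397 = -8.3534
df = 30
p-value (two-sided) = 0.00000
At α=0.05: p < α → reject H₀

reject H₀: yes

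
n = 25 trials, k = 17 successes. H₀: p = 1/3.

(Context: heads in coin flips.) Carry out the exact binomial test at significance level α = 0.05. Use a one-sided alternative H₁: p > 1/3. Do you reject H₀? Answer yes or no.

Exact binomial: n=25, k=17, p₀=1/3=0.3333
P(X≥17) from Σ C(n,i)·p₀^i·(1−p₀)^(n−i)
p-value (one-sided, H₁ greater) = 0.00042
At α=0.05: p < α → reject H₀

reject H₀: yes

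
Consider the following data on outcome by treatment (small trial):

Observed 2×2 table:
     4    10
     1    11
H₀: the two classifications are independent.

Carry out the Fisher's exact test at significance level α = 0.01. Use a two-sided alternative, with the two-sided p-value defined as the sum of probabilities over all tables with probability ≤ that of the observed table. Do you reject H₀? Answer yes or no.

Margins: r₁=14, r₂=12, c₁=5, c₂=21, n=26
p_obs = C(14,4)·C(12,1)/C(26,5); sum pmf over tables with pmf ≤ p_obs
p-value (two-sided) = 0.33043
At α=0.01: p ≥ α → fail to reject H₀

reject H₀: no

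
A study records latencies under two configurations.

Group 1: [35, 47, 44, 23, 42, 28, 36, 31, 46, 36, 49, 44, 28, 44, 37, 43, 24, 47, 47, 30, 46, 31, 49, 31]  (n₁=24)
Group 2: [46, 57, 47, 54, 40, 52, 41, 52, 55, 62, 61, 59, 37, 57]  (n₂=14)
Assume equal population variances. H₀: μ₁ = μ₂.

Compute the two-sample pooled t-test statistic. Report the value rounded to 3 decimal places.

x̄₁=38.250, s₁=8.368, n₁=24
x̄₂=51.429, s₂=8.036, n₂=14
s_p² = [23·8.368² + 13·8.036²]/36 = 68.0536
SE = √(s_p²·(1/24+1/14)) = 2.7743
t = (38.250−51.429)/2.7743 = -4.7503
df = 36

test statistic = -4.750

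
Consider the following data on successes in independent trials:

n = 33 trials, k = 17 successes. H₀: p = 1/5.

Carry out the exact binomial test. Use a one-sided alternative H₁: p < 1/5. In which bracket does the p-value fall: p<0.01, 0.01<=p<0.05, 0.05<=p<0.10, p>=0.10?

p-value bracket: p>=0.10

Exact binomial: n=33, k=17, p₀=1/5=0.2000
P(X≤17) from Σ C(n,i)·p₀^i·(1−p₀)^(n−i)
p-value (one-sided, H₁ less) = 0.99999
→ bracket: p>=0.10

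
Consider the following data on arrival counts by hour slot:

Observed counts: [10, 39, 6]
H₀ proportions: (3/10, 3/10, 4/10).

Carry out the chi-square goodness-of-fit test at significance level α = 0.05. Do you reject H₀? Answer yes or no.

reject H₀: yes

n = 55; E_i = n·p_i = [16.50, 16.50, 22.00]
χ² = (10−16.50)²/16.50 + (39−16.50)²/16.50 + (6−22.00)²/22.00 = 44.8788
df = 2
p-value (upper-tail) = 0.00000
At α=0.05: p < α → reject H₀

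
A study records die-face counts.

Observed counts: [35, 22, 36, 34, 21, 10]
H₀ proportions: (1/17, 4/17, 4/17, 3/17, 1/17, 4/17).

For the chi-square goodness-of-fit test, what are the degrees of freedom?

df = k − 1 = 6 − 1 = 5

degrees of freedom = 5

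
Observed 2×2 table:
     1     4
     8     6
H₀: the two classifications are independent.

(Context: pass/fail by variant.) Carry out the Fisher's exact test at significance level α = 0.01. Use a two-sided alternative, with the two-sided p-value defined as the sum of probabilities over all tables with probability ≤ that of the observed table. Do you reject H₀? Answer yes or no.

reject H₀: no

Margins: r₁=5, r₂=14, c₁=9, c₂=10, n=19
p_obs = C(5,1)·C(14,8)/C(19,9); sum pmf over tables with pmf ≤ p_obs
p-value (two-sided) = 0.30341
At α=0.01: p ≥ α → fail to reject H₀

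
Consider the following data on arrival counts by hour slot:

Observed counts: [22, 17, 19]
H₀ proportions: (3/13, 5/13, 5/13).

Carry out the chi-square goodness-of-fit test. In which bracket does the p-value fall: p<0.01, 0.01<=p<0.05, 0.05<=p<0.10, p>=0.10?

n = 58; E_i = n·p_i = [13.38, 22.31, 22.31]
χ² = (22−13.38)²/13.38 + (17−22.31)²/22.31 + (19−22.31)²/22.31 = 7.2989
df = 2
p-value (upper-tail) = 0.02601
→ bracket: 0.01<=p<0.05

p-value bracket: 0.01<=p<0.05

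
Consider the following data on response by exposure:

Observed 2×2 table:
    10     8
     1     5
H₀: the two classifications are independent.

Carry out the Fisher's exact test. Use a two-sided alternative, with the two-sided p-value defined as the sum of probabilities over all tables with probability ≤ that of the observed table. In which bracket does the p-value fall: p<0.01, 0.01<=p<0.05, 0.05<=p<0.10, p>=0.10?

p-value bracket: p>=0.10

Margins: r₁=18, r₂=6, c₁=11, c₂=13, n=24
p_obs = C(18,10)·C(6,1)/C(24,11); sum pmf over tables with pmf ≤ p_obs
p-value (two-sided) = 0.16599
→ bracket: p>=0.10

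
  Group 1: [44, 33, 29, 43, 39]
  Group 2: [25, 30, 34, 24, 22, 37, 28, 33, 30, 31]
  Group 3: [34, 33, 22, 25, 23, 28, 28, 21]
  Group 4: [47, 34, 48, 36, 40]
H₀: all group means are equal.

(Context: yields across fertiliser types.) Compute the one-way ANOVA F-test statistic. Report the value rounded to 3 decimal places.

Group means [37.60, 29.40, 26.75, 41.00], grand mean 32.179
SSB = Σnᵢ(x̄ᵢ−x̄)² = 849.007; SSW = ΣΣ(x−x̄ᵢ)² = 695.100
MSB = 849.007/3 = 283.0024; MSW = 695.100/24 = 28.9625
F = MSB/MSW = 9.7713
df = (3, 24)

test statistic = 9.771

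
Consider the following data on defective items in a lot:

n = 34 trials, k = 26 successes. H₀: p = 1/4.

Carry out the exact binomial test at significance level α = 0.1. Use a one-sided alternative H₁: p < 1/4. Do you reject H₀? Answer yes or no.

reject H₀: no

Exact binomial: n=34, k=26, p₀=1/4=0.2500
P(X≤26) from Σ C(n,i)·p₀^i·(1−p₀)^(n−i)
p-value (one-sided, H₁ less) = 1.00000
At α=0.1: p ≥ α → fail to reject H₀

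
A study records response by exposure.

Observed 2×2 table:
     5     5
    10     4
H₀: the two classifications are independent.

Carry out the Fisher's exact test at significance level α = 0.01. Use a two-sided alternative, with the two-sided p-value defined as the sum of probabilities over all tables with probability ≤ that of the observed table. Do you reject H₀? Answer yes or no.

Margins: r₁=10, r₂=14, c₁=15, c₂=9, n=24
p_obs = C(10,5)·C(14,10)/C(24,15); sum pmf over tables with pmf ≤ p_obs
p-value (two-sided) = 0.40285
At α=0.01: p ≥ α → fail to reject H₀

reject H₀: no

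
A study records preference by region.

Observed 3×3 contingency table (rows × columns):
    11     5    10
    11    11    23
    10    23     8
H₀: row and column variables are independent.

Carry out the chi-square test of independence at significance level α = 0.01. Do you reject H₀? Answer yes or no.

Row totals [26, 45, 41], col totals [32, 39, 41], n=112
χ² = (11−7.43)²/7.43 + (5−9.05)²/9.05 + (10−9.52)²/9.52 + (11−12.86)²/12.86 + (11−15.67)²/15.67 + (23−16.47)²/16.47 + (10−11.71)²/11.71 + (23−14.28)²/14.28 + (8−15.01)²/15.01 = 16.6560
df = 4
p-value (upper-tail) = 0.00225
At α=0.01: p < α → reject H₀

reject H₀: yes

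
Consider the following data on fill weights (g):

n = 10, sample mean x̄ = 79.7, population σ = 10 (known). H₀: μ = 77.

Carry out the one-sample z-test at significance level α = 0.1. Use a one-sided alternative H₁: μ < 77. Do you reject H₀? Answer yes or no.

reject H₀: no

SE = σ/√n = 10/√10 = 3.1623
z = (x̄−μ₀)/SE = (79.7−77)/3.1623 = 0.8538
p-value (one-sided, H₁ less) = 0.80340
At α=0.1: p ≥ α → fail to reject H₀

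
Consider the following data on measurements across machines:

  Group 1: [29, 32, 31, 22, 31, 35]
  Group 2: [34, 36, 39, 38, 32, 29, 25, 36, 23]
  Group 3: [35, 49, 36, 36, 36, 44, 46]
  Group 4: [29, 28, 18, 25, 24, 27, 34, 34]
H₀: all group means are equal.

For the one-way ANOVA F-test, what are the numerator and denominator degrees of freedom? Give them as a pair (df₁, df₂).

k = 4 groups, N = 30 total
df = (k−1, N−k) = (4−1, 30−4) = (3, 26)

degrees of freedom = [3, 26]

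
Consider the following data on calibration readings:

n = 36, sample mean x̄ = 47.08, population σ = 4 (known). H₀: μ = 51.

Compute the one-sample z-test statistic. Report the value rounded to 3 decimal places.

SE = σ/√n = 4/√36 = 0.6667
z = (x̄−μ₀)/SE = (47.08−51)/0.6667 = -5.8800

test statistic = -5.880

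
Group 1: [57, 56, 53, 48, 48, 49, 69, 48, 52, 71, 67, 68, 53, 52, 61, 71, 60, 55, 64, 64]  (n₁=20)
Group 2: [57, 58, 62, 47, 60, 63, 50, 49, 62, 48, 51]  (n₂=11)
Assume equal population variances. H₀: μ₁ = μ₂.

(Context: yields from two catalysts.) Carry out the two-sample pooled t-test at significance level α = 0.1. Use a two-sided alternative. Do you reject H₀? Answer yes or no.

x̄₁=58.300, s₁=8.079, n₁=20
x̄₂=55.182, s₂=6.242, n₂=11
s_p² = [19·8.079² + 10·6.242²]/29 = 56.2013
SE = √(s_p²·(1/20+1/11)) = 2.8141
t = (58.300−55.182)/2.8141 = 1.1080
df = 29
p-value (two-sided) = 0.27695
At α=0.1: p ≥ α → fail to reject H₀

reject H₀: no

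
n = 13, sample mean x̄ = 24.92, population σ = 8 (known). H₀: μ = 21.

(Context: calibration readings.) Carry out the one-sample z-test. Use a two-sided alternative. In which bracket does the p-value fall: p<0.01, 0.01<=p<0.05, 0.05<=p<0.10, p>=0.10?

p-value bracket: 0.05<=p<0.10

SE = σ/√n = 8/√13 = 2.2188
z = (x̄−μ₀)/SE = (24.92−21)/2.2188 = 1.7667
p-value (two-sided) = 0.07728
→ bracket: 0.05<=p<0.10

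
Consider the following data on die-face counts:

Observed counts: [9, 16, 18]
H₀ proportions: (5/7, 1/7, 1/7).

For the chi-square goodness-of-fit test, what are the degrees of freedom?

degrees of freedom = 2

df = k − 1 = 3 − 1 = 2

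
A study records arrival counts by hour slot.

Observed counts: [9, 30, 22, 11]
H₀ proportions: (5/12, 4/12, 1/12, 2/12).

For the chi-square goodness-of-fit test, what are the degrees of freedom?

degrees of freedom = 3

df = k − 1 = 4 − 1 = 3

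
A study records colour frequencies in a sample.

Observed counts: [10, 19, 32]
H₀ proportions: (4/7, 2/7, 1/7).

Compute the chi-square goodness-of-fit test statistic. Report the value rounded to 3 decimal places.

n = 61; E_i = n·p_i = [34.86, 17.43, 8.71]
χ² = (10−34.86)²/34.86 + (19−17.43)²/17.43 + (32−8.71)²/8.71 = 80.0902
df = 2

test statistic = 80.090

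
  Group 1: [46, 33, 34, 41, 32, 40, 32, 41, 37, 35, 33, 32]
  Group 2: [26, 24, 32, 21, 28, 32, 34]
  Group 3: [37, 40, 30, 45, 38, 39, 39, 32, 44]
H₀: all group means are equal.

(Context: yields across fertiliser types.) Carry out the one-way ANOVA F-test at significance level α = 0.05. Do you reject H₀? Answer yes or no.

reject H₀: yes

Group means [36.33, 28.14, 38.22], grand mean 34.893
SSB = Σnᵢ(x̄ᵢ−x̄)² = 443.599; SSW = ΣΣ(x−x̄ᵢ)² = 565.079
MSB = 443.599/2 = 221.7996; MSW = 565.079/25 = 22.6032
F = MSB/MSW = 9.8128
df = (2, 25)
p-value (upper-tail) = 0.00072
At α=0.05: p < α → reject H₀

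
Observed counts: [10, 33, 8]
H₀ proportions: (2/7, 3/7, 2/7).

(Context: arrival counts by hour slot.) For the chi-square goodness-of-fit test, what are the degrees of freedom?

df = k − 1 = 3 − 1 = 2

degrees of freedom = 2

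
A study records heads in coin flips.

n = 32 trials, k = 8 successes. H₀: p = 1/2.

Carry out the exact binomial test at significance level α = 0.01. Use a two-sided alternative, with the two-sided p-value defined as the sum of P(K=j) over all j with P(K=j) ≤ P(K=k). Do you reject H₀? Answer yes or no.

Exact binomial: n=32, k=8, p₀=1/2=0.5000
P(X=j) = C(n,j)·p₀^j·(1−p₀)^(n−j); p = Σ P(X=j) over j with P(X=j) ≤ P(X=8)
p-value (two-sided) = 0.00700
At α=0.01: p < α → reject H₀

reject H₀: yes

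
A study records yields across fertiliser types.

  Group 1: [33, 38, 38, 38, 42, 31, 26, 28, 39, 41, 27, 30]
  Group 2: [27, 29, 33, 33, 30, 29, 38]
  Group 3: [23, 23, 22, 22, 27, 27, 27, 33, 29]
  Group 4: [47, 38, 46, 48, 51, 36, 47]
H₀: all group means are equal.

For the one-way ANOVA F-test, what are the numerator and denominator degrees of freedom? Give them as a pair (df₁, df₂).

k = 4 groups, N = 35 total
df = (k−1, N−k) = (4−1, 35−4) = (3, 31)

degrees of freedom = [3, 31]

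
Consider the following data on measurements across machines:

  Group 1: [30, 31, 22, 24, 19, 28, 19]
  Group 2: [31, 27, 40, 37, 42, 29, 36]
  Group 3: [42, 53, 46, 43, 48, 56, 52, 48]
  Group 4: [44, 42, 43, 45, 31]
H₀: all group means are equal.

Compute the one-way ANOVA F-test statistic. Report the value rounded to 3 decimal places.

Group means [24.71, 34.57, 48.50, 41.00], grand mean 37.333
SSB = Σnᵢ(x̄ᵢ−x̄)² = 2232.857; SSW = ΣΣ(x−x̄ᵢ)² = 643.143
MSB = 2232.857/3 = 744.2857; MSW = 643.143/23 = 27.9627
F = MSB/MSW = 26.6171
df = (3, 23)

test statistic = 26.617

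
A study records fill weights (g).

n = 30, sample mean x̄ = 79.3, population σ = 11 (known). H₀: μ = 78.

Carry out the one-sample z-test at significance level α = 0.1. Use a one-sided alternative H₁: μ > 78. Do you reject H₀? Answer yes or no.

SE = σ/√n = 11/√30 = 2.0083
z = (x̄−μ₀)/SE = (79.3−78)/2.0083 = 0.6473
p-value (one-sided, H₁ greater) = 0.25872
At α=0.1: p ≥ α → fail to reject H₀

reject H₀: no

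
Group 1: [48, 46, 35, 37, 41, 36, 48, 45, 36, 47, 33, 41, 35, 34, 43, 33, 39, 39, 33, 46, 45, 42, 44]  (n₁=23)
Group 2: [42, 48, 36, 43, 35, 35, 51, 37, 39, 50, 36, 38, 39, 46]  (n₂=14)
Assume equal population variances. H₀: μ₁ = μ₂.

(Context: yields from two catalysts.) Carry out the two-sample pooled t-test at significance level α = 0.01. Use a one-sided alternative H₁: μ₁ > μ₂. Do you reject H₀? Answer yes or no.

reject H₀: no

x̄₁=40.261, s₁=5.242, n₁=23
x̄₂=41.071, s₂=5.650, n₂=14
s_p² = [22·5.242² + 13·5.650²]/35 = 29.1247
SE = √(s_p²·(1/23+1/14)) = 1.8294
t = (40.261−41.071)/1.8294 = -0.4431
df = 35
p-value (one-sided, H₁ greater) = 0.66978
At α=0.01: p ≥ α → fail to reject H₀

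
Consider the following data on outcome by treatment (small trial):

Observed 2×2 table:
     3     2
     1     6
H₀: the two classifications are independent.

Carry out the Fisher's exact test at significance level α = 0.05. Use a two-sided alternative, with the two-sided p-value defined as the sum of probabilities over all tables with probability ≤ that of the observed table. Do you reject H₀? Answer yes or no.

Margins: r₁=5, r₂=7, c₁=4, c₂=8, n=12
p_obs = C(5,3)·C(7,1)/C(12,4); sum pmf over tables with pmf ≤ p_obs
p-value (two-sided) = 0.22222
At α=0.05: p ≥ α → fail to reject H₀

reject H₀: no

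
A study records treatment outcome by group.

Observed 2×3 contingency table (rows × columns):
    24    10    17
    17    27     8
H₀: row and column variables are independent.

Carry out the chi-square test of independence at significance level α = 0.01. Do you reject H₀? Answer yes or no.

reject H₀: yes

Row totals [51, 52], col totals [41, 37, 25], n=103
χ² = (24−20.30)²/20.30 + (10−18.32)²/18.32 + (17−12.38)²/12.38 + (17−20.70)²/20.70 + (27−18.68)²/18.68 + (8−12.62)²/12.62 = 12.2374
df = 2
p-value (upper-tail) = 0.00220
At α=0.01: p < α → reject H₀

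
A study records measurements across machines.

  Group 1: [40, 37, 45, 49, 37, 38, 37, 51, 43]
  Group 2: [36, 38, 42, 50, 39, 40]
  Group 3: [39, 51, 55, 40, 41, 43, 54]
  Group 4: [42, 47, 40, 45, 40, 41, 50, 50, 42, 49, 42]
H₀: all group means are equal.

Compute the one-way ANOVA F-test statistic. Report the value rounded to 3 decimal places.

test statistic = 1.480

Group means [41.89, 40.83, 46.14, 44.36], grand mean 43.424
SSB = Σnᵢ(x̄ᵢ−x̄)² = 122.936; SSW = ΣΣ(x−x̄ᵢ)² = 803.125
MSB = 122.936/3 = 40.9786; MSW = 803.125/29 = 27.6940
F = MSB/MSW = 1.4797
df = (3, 29)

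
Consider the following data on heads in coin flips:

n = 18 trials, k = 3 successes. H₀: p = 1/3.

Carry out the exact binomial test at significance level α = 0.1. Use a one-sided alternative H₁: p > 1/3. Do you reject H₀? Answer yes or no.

reject H₀: no

Exact binomial: n=18, k=3, p₀=1/3=0.3333
P(X≥3) from Σ C(n,i)·p₀^i·(1−p₀)^(n−i)
p-value (one-sided, H₁ greater) = 0.96735
At α=0.1: p ≥ α → fail to reject H₀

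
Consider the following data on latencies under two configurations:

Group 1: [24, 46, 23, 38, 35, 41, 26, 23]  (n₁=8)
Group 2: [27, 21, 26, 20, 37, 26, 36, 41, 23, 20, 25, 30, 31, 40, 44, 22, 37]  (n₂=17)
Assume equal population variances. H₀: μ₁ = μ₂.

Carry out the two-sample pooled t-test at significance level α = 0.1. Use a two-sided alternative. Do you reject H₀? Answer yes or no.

reject H₀: no

x̄₁=32.000, s₁=9.134, n₁=8
x̄₂=29.765, s₂=7.949, n₂=17
s_p² = [7·9.134² + 16·7.949²]/23 = 69.3504
SE = √(s_p²·(1/8+1/17)) = 3.5705
t = (32.000−29.765)/3.5705 = 0.6261
df = 23
p-value (two-sided) = 0.53745
At α=0.1: p ≥ α → fail to reject H₀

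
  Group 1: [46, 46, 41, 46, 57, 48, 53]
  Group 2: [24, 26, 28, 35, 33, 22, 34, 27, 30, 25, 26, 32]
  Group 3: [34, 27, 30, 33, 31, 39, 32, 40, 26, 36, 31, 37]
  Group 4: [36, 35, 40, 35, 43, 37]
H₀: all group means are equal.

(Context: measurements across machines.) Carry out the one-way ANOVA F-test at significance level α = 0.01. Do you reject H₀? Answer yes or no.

reject H₀: yes

Group means [48.14, 28.50, 33.00, 37.67], grand mean 35.162
SSB = Σnᵢ(x̄ᵢ−x̄)² = 1805.837; SSW = ΣΣ(x−x̄ᵢ)² = 629.190
MSB = 1805.837/3 = 601.9455; MSW = 629.190/33 = 19.0664
F = MSB/MSW = 31.5710
df = (3, 33)
p-value (upper-tail) = 0.00000
At α=0.01: p < α → reject H₀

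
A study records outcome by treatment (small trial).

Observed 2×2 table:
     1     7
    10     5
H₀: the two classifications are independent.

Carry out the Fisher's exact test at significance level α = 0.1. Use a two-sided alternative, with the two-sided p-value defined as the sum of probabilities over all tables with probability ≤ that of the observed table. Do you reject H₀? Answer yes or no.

reject H₀: yes

Margins: r₁=8, r₂=15, c₁=11, c₂=12, n=23
p_obs = C(8,1)·C(15,10)/C(23,11); sum pmf over tables with pmf ≤ p_obs
p-value (two-sided) = 0.02719
At α=0.1: p < α → reject H₀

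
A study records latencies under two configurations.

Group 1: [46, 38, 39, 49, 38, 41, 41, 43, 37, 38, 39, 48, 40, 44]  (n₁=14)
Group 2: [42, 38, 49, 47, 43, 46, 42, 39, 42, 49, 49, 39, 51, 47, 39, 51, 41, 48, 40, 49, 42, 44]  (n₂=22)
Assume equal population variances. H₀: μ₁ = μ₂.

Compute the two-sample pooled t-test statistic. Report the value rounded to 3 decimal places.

test statistic = -2.052

x̄₁=41.500, s₁=3.917, n₁=14
x̄₂=44.409, s₂=4.284, n₂=22
s_p² = [13·3.917² + 21·4.284²]/34 = 17.2005
SE = √(s_p²·(1/14+1/22)) = 1.4179
t = (41.500−44.409)/1.4179 = -2.0517
df = 34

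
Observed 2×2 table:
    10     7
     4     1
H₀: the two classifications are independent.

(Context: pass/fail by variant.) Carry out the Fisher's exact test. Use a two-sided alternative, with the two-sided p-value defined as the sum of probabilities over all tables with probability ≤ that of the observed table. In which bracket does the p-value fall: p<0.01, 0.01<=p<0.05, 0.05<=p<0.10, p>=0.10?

p-value bracket: p>=0.10

Margins: r₁=17, r₂=5, c₁=14, c₂=8, n=22
p_obs = C(17,10)·C(5,4)/C(22,14); sum pmf over tables with pmf ≤ p_obs
p-value (two-sided) = 0.61297
→ bracket: p>=0.10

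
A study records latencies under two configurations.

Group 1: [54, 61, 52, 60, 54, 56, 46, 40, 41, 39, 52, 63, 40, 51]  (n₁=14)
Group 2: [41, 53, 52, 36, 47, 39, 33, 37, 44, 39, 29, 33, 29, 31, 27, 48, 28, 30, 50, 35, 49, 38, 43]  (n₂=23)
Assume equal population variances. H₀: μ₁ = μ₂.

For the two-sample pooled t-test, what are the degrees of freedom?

df = n₁ + n₂ − 2 = 14 + 23 − 2 = 35

degrees of freedom = 35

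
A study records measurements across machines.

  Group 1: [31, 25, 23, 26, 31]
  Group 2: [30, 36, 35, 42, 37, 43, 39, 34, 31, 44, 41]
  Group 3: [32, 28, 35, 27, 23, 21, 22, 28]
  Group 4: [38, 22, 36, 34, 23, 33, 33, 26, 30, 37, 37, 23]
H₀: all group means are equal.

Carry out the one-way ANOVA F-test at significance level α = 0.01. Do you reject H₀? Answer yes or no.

Group means [27.20, 37.45, 27.00, 31.00], grand mean 31.556
SSB = Σnᵢ(x̄ᵢ−x̄)² = 647.362; SSW = ΣΣ(x−x̄ᵢ)² = 845.527
MSB = 647.362/3 = 215.7872; MSW = 845.527/32 = 26.4227
F = MSB/MSW = 8.1667
df = (3, 32)
p-value (upper-tail) = 0.00035
At α=0.01: p < α → reject H₀

reject H₀: yes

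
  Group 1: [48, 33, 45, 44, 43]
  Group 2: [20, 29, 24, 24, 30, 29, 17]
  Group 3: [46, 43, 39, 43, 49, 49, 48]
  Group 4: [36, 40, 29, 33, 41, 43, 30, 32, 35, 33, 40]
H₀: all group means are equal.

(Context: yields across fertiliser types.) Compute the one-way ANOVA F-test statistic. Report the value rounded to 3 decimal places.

test statistic = 25.218

Group means [42.60, 24.71, 45.29, 35.64], grand mean 36.500
SSB = Σnᵢ(x̄ᵢ−x̄)² = 1706.897; SSW = ΣΣ(x−x̄ᵢ)² = 586.603
MSB = 1706.897/3 = 568.9658; MSW = 586.603/26 = 22.5616
F = MSB/MSW = 25.2183
df = (3, 26)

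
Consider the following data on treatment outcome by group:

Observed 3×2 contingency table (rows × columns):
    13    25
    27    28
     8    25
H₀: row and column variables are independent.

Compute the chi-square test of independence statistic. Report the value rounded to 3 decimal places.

Row totals [38, 55, 33], col totals [48, 78], n=126
χ² = (13−14.48)²/14.48 + (25−23.52)²/23.52 + (27−20.95)²/20.95 + (28−34.05)²/34.05 + (8−12.57)²/12.57 + (25−20.43)²/20.43 = 5.7482
df = 2

test statistic = 5.748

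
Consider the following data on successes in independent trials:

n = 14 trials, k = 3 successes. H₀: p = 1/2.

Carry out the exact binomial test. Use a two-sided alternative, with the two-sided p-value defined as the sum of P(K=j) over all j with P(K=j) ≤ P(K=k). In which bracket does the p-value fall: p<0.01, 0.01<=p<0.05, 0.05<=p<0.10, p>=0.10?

Exact binomial: n=14, k=3, p₀=1/2=0.5000
P(X=j) = C(n,j)·p₀^j·(1−p₀)^(n−j); p = Σ P(X=j) over j with P(X=j) ≤ P(X=3)
p-value (two-sided) = 0.05737
→ bracket: 0.05<=p<0.10

p-value bracket: 0.05<=p<0.10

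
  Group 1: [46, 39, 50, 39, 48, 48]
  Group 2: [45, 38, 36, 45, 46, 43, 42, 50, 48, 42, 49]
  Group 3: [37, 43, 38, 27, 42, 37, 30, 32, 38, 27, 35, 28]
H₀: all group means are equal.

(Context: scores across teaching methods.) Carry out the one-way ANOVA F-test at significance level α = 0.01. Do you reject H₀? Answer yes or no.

Group means [45.00, 44.00, 34.50], grand mean 40.276
SSB = Σnᵢ(x̄ᵢ−x̄)² = 686.793; SSW = ΣΣ(x−x̄ᵢ)² = 655.000
MSB = 686.793/2 = 343.3966; MSW = 655.000/26 = 25.1923
F = MSB/MSW = 13.6310
df = (2, 26)
p-value (upper-tail) = 0.00009
At α=0.01: p < α → reject H₀

reject H₀: yes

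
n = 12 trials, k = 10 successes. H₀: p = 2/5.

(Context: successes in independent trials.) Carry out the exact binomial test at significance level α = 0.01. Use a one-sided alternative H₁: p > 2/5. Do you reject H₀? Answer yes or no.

Exact binomial: n=12, k=10, p₀=2/5=0.4000
P(X≥10) from Σ C(n,i)·p₀^i·(1−p₀)^(n−i)
p-value (one-sided, H₁ greater) = 0.00281
At α=0.01: p < α → reject H₀

reject H₀: yes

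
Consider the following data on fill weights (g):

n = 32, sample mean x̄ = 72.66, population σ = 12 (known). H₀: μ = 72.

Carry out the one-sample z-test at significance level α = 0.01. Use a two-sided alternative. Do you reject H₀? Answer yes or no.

SE = σ/√n = 12/√32 = 2.1213
z = (x̄−μ₀)/SE = (72.66−72)/2.1213 = 0.3111
p-value (two-sided) = 0.75570
At α=0.01: p ≥ α → fail to reject H₀

reject H₀: no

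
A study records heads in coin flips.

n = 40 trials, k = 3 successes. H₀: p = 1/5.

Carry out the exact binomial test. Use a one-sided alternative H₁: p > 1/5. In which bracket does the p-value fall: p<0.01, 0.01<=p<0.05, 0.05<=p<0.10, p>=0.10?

Exact binomial: n=40, k=3, p₀=1/5=0.2000
P(X≥3) from Σ C(n,i)·p₀^i·(1−p₀)^(n−i)
p-value (one-sided, H₁ greater) = 0.99206
→ bracket: p>=0.10

p-value bracket: p>=0.10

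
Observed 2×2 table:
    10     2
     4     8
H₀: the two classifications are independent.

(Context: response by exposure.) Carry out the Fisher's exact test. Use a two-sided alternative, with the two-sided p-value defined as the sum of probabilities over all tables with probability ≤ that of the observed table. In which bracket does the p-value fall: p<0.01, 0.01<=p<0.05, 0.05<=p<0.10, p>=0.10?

Margins: r₁=12, r₂=12, c₁=14, c₂=10, n=24
p_obs = C(12,10)·C(12,4)/C(24,14); sum pmf over tables with pmf ≤ p_obs
p-value (two-sided) = 0.03607
→ bracket: 0.01<=p<0.05

p-value bracket: 0.01<=p<0.05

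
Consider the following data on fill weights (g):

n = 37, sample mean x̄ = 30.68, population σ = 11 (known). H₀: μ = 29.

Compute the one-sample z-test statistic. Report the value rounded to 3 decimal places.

SE = σ/√n = 11/√37 = 1.8084
z = (x̄−μ₀)/SE = (30.68−29)/1.8084 = 0.9290

test statistic = 0.929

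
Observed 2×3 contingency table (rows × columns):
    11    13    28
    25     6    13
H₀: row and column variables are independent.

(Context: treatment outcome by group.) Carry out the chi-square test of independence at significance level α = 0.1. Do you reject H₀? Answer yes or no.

reject H₀: yes

Row totals [52, 44], col totals [36, 19, 41], n=96
χ² = (11−19.50)²/19.50 + (13−10.29)²/10.29 + (28−22.21)²/22.21 + (25−16.50)²/16.50 + (6−8.71)²/8.71 + (13−18.79)²/18.79 = 12.9344
df = 2
p-value (upper-tail) = 0.00155
At α=0.1: p < α → reject H₀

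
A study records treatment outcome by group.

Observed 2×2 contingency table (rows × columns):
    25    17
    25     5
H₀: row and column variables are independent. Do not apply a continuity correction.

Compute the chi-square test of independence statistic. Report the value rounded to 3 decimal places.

test statistic = 4.675

Row totals [42, 30], col totals [50, 22], n=72
χ² = (25−29.17)²/29.17 + (17−12.83)²/12.83 + (25−20.83)²/20.83 + (5−9.17)²/9.17 = 4.6753
df = 1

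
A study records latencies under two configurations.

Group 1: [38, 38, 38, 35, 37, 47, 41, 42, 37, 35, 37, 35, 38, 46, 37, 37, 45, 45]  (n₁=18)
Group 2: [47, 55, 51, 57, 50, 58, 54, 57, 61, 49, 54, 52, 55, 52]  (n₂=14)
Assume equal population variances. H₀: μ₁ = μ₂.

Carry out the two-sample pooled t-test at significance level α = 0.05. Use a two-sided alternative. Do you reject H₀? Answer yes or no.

reject H₀: yes

x̄₁=39.333, s₁=3.970, n₁=18
x̄₂=53.714, s₂=3.832, n₂=14
s_p² = [17·3.970² + 13·3.832²]/30 = 15.2952
SE = √(s_p²·(1/18+1/14)) = 1.3936
t = (39.333−53.714)/1.3936 = -10.3189
df = 30
p-value (two-sided) = 0.00000
At α=0.05: p < α → reject H₀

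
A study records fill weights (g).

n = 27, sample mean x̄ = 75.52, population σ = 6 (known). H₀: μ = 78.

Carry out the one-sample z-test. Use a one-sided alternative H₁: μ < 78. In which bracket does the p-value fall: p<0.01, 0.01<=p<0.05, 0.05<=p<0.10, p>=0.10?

p-value bracket: 0.01<=p<0.05

SE = σ/√n = 6/√27 = 1.1547
z = (x̄−μ₀)/SE = (75.52−78)/1.1547 = -2.1477
p-value (one-sided, H₁ less) = 0.01587
→ bracket: 0.01<=p<0.05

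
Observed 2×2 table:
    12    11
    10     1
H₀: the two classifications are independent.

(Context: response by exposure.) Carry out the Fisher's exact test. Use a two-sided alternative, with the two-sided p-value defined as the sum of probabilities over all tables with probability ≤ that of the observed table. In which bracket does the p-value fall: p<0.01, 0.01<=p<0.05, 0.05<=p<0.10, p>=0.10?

Margins: r₁=23, r₂=11, c₁=22, c₂=12, n=34
p_obs = C(23,12)·C(11,10)/C(34,22); sum pmf over tables with pmf ≤ p_obs
p-value (two-sided) = 0.05269
→ bracket: 0.05<=p<0.10

p-value bracket: 0.05<=p<0.10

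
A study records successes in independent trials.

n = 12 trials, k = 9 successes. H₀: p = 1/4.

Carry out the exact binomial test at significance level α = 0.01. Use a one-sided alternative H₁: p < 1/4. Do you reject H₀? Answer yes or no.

Exact binomial: n=12, k=9, p₀=1/4=0.2500
P(X≤9) from Σ C(n,i)·p₀^i·(1−p₀)^(n−i)
p-value (one-sided, H₁ less) = 0.99996
At α=0.01: p ≥ α → fail to reject H₀

reject H₀: no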